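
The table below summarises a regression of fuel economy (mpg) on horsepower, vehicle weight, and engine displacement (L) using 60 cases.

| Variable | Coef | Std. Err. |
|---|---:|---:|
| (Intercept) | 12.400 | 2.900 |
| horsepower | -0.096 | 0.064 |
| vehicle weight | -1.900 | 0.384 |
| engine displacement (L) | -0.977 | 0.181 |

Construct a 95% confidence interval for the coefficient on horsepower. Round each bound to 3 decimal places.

Read off: b = -0.096, SE = 0.064 for horsepower.
df = n − k − 1 = 60 − 3 − 1 = 56.
t* = t_{0.025, 56} = 2.003241.
Margin = t* × SE = 2.003241 × 0.064 = 0.12821.
CI: -0.096 ± 0.12821 → (-0.224, 0.032).

(-0.224, 0.032)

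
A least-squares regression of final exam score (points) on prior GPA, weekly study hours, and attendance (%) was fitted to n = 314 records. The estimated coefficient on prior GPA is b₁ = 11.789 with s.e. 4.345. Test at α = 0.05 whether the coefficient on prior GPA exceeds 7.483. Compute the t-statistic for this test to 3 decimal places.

t = 0.991

H₀: β₁ = 7.483 vs H₁: β₁ > 7.483.
t = (b₁ − β₁⁰)/SE = (11.789 − 7.483) / 4.345 = 0.991.
df = n − k − 1 = 314 − 3 − 1 = 310.
One-sided p ≈ 0.1612, which is ≥ 0.05, so fail to reject H₀.
The data do not give significant evidence that the true slope on prior GPA exceeds 7.483 points per unit, holding the other predictors fixed.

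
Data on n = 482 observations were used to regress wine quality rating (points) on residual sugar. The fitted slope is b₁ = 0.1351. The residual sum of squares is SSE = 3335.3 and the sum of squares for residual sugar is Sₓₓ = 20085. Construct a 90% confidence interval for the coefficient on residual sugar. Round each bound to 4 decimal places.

(0.1044, 0.1658)

MSE = SSE/(n − 2) = 3335.3/480 = 6.94854.
SE(b₁) = √(MSE/Sₓₓ) = √(6.94854/20085) = 0.0185999.
df = n − 2 = 480.
t* = t_{0.05, 480} = 1.648034.
Margin = t* × SE = 1.648034 × 0.0185999 = 0.030653.
CI: 0.1351 ± 0.030653 → (0.1044, 0.1658).
With 90% confidence, each one-unit increase in residual sugar is associated with a change of between 0.1044 and 0.1658 points in wine quality rating.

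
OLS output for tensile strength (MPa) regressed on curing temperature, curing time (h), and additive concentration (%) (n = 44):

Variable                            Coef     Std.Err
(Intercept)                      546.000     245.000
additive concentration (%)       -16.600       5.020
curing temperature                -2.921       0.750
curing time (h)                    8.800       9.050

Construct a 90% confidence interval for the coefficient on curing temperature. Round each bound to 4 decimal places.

(-4.1839, -1.6581)

Read off: b = -2.921, SE = 0.750 for curing temperature.
df = n − k − 1 = 44 − 3 − 1 = 40.
t* = t_{0.05, 40} = 1.683851.
Margin = t* × SE = 1.683851 × 0.750 = 1.262888.
CI: -2.921 ± 1.262888 → (-4.1839, -1.6581).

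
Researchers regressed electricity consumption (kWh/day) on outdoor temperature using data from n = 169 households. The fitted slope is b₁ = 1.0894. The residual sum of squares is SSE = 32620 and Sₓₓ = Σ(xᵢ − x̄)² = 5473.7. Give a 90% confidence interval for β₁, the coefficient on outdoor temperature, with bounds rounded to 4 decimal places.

(0.7769, 1.4019)

MSE = SSE/(n − 2) = 32620/167 = 195.329.
SE(b₁) = √(MSE/Sₓₓ) = √(195.329/5473.7) = 0.188905.
df = n − 2 = 167.
t* = t_{0.05, 167} = 1.654029.
Margin = t* × SE = 1.654029 × 0.188905 = 0.312454.
CI: 1.0894 ± 0.312454 → (0.7769, 1.4019).
With 90% confidence, each one-unit increase in outdoor temperature is associated with a change of between 0.7769 and 1.4019 kWh/day in electricity consumption.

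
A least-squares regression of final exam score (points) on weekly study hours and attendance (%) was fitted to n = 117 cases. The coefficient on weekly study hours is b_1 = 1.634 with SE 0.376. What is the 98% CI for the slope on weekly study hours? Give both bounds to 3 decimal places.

(0.747, 2.521)

df = n − k − 1 = 117 − 2 − 1 = 114.
t* = t_{0.01, 114} = 2.359504.
Margin = t* × SE = 2.359504 × 0.376 = 0.88717.
CI: 1.634 ± 0.88717 → (0.747, 2.521).
With 98% confidence, each one-unit increase in weekly study hours is associated with a change of between 0.747 and 2.521 points in final exam score, holding the other predictors fixed.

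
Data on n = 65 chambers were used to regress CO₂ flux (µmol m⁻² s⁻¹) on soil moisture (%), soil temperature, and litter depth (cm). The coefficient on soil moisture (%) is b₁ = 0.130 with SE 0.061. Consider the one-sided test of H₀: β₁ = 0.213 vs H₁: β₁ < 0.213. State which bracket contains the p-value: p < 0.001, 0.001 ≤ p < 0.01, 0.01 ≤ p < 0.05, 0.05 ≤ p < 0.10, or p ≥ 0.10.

t = (0.130 − 0.213) / 0.061 = -1.361.
df = n − k − 1 = 65 − 3 − 1 = 61.
One-sided p = P(T_{61} < t) ≈ 0.0893.
So 0.05 ≤ p < 0.10.

0.05 ≤ p < 0.10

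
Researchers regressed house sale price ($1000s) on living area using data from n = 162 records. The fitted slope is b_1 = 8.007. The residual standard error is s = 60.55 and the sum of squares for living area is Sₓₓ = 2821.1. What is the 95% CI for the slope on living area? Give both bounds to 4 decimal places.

SE(b_1) = s/√Sₓₓ = 60.55/√2821.1 = 1.14.
df = n − 2 = 160.
t* = t_{0.025, 160} = 1.974902.
Margin = t* × SE = 1.974902 × 1.14 = 2.251388.
CI: 8.007 ± 2.251388 → (5.7556, 10.2584).
With 95% confidence, each one-unit increase in living area is associated with a change of between 5.7556 and 10.2584 $1000s in house sale price.

(5.7556, 10.2584)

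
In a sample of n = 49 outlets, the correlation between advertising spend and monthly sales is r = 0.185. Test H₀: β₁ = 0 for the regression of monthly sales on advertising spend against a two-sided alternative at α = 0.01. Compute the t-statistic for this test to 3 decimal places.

t = 1.291

t = r·√(n − 2)/√(1 − r²) = 0.185·√47/√0.965775 = 1.291.
df = n − 2 = 47.
Two-sided p ≈ 0.2032, which is ≥ 0.01, so fail to reject H₀.
The data do not give significant evidence of a linear association between advertising spend and monthly sales.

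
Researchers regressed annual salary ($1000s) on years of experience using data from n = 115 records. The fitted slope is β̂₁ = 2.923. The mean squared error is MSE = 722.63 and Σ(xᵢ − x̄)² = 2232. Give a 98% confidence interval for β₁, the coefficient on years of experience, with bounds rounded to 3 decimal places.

(1.580, 4.266)

SE(β̂₁) = √(MSE/Sₓₓ) = √(722.63/2232) = 0.568998.
df = n − 2 = 113.
t* = t_{0.01, 113} = 2.359801.
Margin = t* × SE = 2.359801 × 0.568998 = 1.34272.
CI: 2.923 ± 1.34272 → (1.580, 4.266).
With 98% confidence, each one-unit increase in years of experience is associated with a change of between 1.580 and 4.266 $1000s in annual salary.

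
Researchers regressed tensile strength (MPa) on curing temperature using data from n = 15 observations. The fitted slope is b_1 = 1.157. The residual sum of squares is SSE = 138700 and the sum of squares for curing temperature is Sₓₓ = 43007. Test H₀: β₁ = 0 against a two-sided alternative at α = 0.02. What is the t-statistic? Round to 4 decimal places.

t = 2.3229

MSE = SSE/(n − 2) = 138700/13 = 10669.2.
SE(b_1) = √(MSE/Sₓₓ) = √(10669.2/43007) = 0.498078.
t = 1.157 / 0.498078 = 2.3229.
df = n − 2 = 13.
Two-sided p ≈ 0.0370, which is ≥ 0.02, so fail to reject H₀.
The data do not give significant evidence of an association between curing temperature and tensile strength.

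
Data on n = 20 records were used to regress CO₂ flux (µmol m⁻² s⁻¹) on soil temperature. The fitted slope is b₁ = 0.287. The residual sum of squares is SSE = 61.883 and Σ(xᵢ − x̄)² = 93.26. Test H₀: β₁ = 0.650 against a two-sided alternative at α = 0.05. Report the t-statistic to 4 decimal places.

MSE = SSE/(n − 2) = 61.883/18 = 3.43794.
SE(b₁) = √(MSE/Sₓₓ) = √(3.43794/93.26) = 0.192.
t = (0.287 − 0.650) / 0.192 = -1.8906.
df = n − 2 = 18.
Two-sided p ≈ 0.0749, which is ≥ 0.05, so fail to reject H₀.
The data are consistent with a true slope of 0.650 µmol m⁻² s⁻¹ per unit of soil temperature.

t = -1.8906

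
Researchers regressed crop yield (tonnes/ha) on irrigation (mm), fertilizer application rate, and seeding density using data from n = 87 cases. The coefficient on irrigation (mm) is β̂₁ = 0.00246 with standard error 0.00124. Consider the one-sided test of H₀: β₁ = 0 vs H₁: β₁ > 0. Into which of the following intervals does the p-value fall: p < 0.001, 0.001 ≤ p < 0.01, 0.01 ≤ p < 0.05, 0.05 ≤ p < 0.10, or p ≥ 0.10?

t = 0.00246 / 0.00124 = 1.984.
df = n − k − 1 = 87 − 3 − 1 = 83.
One-sided p = P(T_{83} > t) ≈ 0.0253.
So 0.01 ≤ p < 0.05.

0.01 ≤ p < 0.05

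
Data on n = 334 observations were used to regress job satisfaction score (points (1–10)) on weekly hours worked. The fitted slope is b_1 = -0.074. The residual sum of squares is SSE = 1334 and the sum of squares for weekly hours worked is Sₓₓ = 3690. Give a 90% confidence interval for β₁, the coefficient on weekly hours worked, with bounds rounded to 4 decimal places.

(-0.1284, -0.0196)

MSE = SSE/(n − 2) = 1334/332 = 4.01807.
SE(b_1) = √(MSE/Sₓₓ) = √(4.01807/3690) = 0.0329986.
df = n − 2 = 332.
t* = t_{0.05, 332} = 1.649456.
Margin = t* × SE = 1.649456 × 0.0329986 = 0.054430.
CI: -0.074 ± 0.054430 → (-0.1284, -0.0196).
With 90% confidence, each one-unit increase in weekly hours worked is associated with a change of between -0.1284 and -0.0196 points (1–10) in job satisfaction score.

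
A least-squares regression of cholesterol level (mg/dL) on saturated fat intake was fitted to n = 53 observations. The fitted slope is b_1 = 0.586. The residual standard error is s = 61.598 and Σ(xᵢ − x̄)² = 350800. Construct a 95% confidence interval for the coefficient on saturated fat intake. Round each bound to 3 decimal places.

SE(b_1) = s/√Sₓₓ = 61.598/√350800 = 0.104001.
df = n − 2 = 51.
t* = t_{0.025, 51} = 2.007584.
Margin = t* × SE = 2.007584 × 0.104001 = 0.20879.
CI: 0.586 ± 0.20879 → (0.377, 0.795).
With 95% confidence, each one-unit increase in saturated fat intake is associated with a change of between 0.377 and 0.795 mg/dL in cholesterol level.

(0.377, 0.795)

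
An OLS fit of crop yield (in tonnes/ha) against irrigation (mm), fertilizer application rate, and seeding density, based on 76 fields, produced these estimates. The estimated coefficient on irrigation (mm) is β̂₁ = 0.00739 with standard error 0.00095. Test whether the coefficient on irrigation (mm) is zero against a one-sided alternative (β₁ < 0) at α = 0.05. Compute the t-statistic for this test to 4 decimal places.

t = 7.7789

H₀: β₁ = 0 vs H₁: β₁ < 0.
t = (β̂₁ − β₁⁰)/SE = 0.00739 / 0.00095 = 7.7789.
df = n − k − 1 = 76 − 3 − 1 = 72.
One-sided p ≈ 1.0000, which is ≥ 0.05, so fail to reject H₀.
The data do not give significant evidence that the true slope on irrigation (mm) is negative, holding the other predictors fixed.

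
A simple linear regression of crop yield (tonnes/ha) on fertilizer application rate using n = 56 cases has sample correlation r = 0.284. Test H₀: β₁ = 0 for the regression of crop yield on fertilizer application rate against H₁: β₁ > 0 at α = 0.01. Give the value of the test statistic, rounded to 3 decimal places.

t = 2.177

t = r·√(n − 2)/√(1 − r²) = 0.284·√54/√0.919344 = 2.177.
df = n − 2 = 54.
One-sided p ≈ 0.0170, which is ≥ 0.01, so fail to reject H₀.
The data do not give significant evidence of a linear association between fertilizer application rate and crop yield.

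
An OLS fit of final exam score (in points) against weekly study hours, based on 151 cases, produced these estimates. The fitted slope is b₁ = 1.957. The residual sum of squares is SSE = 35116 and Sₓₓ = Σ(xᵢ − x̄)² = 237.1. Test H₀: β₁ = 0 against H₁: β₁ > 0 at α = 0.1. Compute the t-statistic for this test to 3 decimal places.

MSE = SSE/(n − 2) = 35116/149 = 235.678.
SE(b₁) = √(MSE/Sₓₓ) = √(235.678/237.1) = 0.996996.
t = 1.957 / 0.996996 = 1.963.
df = n − 2 = 149.
One-sided p ≈ 0.0258, which is < 0.1, so reject H₀.
There is evidence that the true slope on weekly study hours is positive.

t = 1.963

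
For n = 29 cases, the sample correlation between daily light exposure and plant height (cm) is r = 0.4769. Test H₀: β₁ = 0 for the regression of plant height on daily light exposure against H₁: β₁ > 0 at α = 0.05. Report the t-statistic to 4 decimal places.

t = 2.8193

t = r·√(n − 2)/√(1 − r²) = 0.4769·√27/√0.772566 = 2.8193.
df = n − 2 = 27.
One-sided p ≈ 0.0045, which is < 0.05, so reject H₀.
There is evidence of a linear association between daily light exposure and plant height.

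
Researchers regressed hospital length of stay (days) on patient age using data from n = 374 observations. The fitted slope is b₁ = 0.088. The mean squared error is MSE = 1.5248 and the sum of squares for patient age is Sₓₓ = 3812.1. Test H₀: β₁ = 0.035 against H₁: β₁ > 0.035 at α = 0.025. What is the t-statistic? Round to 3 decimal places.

t = 2.650

SE(b₁) = √(MSE/Sₓₓ) = √(1.5248/3812.1) = 0.0199997.
t = (0.088 − 0.035) / 0.0199997 = 2.650.
df = n − 2 = 372.
One-sided p ≈ 0.0042, which is < 0.025, so reject H₀.
There is evidence that the true slope on patient age exceeds 0.035 days per unit.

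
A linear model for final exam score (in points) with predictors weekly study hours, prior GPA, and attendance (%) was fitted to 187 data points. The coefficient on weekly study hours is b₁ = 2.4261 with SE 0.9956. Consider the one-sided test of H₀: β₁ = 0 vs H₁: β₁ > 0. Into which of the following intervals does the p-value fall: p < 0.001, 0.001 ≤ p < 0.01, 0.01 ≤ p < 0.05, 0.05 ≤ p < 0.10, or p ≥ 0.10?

0.001 ≤ p < 0.01

t = 2.4261 / 0.9956 = 2.437.
df = n − k − 1 = 187 − 3 − 1 = 183.
One-sided p = P(T_{183} > t) ≈ 0.0079.
So 0.001 ≤ p < 0.01.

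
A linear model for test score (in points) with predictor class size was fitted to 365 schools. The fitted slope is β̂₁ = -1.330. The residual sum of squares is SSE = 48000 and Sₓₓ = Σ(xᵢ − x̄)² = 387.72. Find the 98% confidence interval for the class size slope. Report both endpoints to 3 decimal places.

MSE = SSE/(n − 2) = 48000/363 = 132.231.
SE(β̂₁) = √(MSE/Sₓₓ) = √(132.231/387.72) = 0.583994.
df = n − 2 = 363.
t* = t_{0.01, 363} = 2.336664.
Margin = t* × SE = 2.336664 × 0.583994 = 1.36460.
CI: -1.330 ± 1.36460 → (-2.695, 0.035).
With 98% confidence, each one-unit increase in class size is associated with a change of between -2.695 and 0.035 points in test score.

(-2.695, 0.035)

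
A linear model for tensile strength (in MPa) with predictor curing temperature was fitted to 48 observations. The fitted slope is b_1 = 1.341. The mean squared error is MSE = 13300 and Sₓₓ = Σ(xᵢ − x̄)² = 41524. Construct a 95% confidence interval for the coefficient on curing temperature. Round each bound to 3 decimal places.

(0.202, 2.480)

SE(b_1) = √(MSE/Sₓₓ) = √(13300/41524) = 0.565948.
df = n − 2 = 46.
t* = t_{0.025, 46} = 2.012896.
Margin = t* × SE = 2.012896 × 0.565948 = 1.13919.
CI: 1.341 ± 1.13919 → (0.202, 2.480).
With 95% confidence, each one-unit increase in curing temperature is associated with a change of between 0.202 and 2.480 MPa in tensile strength.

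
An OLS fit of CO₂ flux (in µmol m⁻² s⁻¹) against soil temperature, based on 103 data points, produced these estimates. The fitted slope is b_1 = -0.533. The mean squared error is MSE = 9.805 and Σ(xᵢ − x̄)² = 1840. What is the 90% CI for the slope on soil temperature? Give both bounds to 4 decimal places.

(-0.6542, -0.4118)

SE(b_1) = √(MSE/Sₓₓ) = √(9.805/1840) = 0.0729987.
df = n − 2 = 101.
t* = t_{0.05, 101} = 1.660081.
Margin = t* × SE = 1.660081 × 0.0729987 = 0.121184.
CI: -0.533 ± 0.121184 → (-0.6542, -0.4118).
With 90% confidence, each one-unit increase in soil temperature is associated with a change of between -0.6542 and -0.4118 µmol m⁻² s⁻¹ in CO₂ flux.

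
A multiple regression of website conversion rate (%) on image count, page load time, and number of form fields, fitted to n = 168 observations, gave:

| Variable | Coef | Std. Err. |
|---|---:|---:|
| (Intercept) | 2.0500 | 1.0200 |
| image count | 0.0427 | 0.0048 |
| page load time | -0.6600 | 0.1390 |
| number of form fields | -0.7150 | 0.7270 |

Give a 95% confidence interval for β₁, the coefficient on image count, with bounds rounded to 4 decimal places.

(0.0332, 0.0522)

Read off: b = 0.0427, SE = 0.0048 for image count.
df = n − k − 1 = 168 − 3 − 1 = 164.
t* = t_{0.025, 164} = 1.974535.
Margin = t* × SE = 1.974535 × 0.0048 = 0.009478.
CI: 0.0427 ± 0.009478 → (0.0332, 0.0522).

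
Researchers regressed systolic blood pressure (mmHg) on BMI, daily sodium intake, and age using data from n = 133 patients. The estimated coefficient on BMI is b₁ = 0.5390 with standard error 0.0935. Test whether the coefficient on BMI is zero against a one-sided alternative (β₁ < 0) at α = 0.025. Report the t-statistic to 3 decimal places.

H₀: β₁ = 0 vs H₁: β₁ < 0.
t = (b₁ − β₁⁰)/SE = 0.5390 / 0.0935 = 5.765.
df = n − k − 1 = 133 − 3 − 1 = 129.
One-sided p ≈ 1.0000, which is ≥ 0.025, so fail to reject H₀.
The data do not give significant evidence that the true slope on BMI is negative, holding the other predictors fixed.

t = 5.765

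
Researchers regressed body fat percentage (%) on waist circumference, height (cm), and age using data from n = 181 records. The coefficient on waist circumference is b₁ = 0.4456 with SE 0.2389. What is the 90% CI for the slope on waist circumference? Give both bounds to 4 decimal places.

df = n − k − 1 = 181 − 3 − 1 = 177.
t* = t_{0.05, 177} = 1.653508.
Margin = t* × SE = 1.653508 × 0.2389 = 0.395023.
CI: 0.4456 ± 0.395023 → (0.0506, 0.8406).
With 90% confidence, each one-unit increase in waist circumference is associated with a change of between 0.0506 and 0.8406 % in body fat percentage, holding the other predictors fixed.

(0.0506, 0.8406)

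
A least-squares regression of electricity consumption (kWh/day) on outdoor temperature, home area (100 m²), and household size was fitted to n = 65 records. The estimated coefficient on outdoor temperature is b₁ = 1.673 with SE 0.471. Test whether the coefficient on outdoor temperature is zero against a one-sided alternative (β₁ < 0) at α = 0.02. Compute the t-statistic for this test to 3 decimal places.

t = 3.552

H₀: β₁ = 0 vs H₁: β₁ < 0.
t = (b₁ − β₁⁰)/SE = 1.673 / 0.471 = 3.552.
df = n − k − 1 = 65 − 3 − 1 = 61.
One-sided p ≈ 0.9996, which is ≥ 0.02, so fail to reject H₀.
The data do not give significant evidence that the true slope on outdoor temperature is negative, holding the other predictors fixed.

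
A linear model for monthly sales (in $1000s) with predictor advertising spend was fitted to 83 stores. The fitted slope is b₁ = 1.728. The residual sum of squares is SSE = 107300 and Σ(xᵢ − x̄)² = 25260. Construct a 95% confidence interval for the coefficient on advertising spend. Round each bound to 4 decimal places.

(1.2724, 2.1836)

MSE = SSE/(n − 2) = 107300/81 = 1324.69.
SE(b₁) = √(MSE/Sₓₓ) = √(1324.69/25260) = 0.229003.
df = n − 2 = 81.
t* = t_{0.025, 81} = 1.989686.
Margin = t* × SE = 1.989686 × 0.229003 = 0.455644.
CI: 1.728 ± 0.455644 → (1.2724, 2.1836).
With 95% confidence, each one-unit increase in advertising spend is associated with a change of between 1.2724 and 2.1836 $1000s in monthly sales.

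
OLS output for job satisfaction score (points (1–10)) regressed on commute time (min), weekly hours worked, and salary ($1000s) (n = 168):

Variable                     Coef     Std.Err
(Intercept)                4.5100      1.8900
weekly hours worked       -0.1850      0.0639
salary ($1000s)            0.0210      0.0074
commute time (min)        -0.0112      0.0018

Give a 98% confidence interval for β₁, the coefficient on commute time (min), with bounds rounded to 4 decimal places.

Read off: b = -0.0112, SE = 0.0018 for commute time (min).
df = n − k − 1 = 168 − 3 − 1 = 164.
t* = t_{0.01, 164} = 2.3493.
Margin = t* × SE = 2.3493 × 0.0018 = 0.004229.
CI: -0.0112 ± 0.004229 → (-0.0154, -0.0070).

(-0.0154, -0.0070)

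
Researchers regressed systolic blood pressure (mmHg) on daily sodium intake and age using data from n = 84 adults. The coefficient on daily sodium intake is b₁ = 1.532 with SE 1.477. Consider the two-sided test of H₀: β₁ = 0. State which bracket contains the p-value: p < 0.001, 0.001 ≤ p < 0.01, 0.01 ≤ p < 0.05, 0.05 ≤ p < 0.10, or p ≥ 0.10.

t = 1.532 / 1.477 = 1.037.
df = n − k − 1 = 84 − 2 − 1 = 81.
Two-sided p = 2·P(T_{81} > |t|) ≈ 0.3027.
So p ≥ 0.10.

p ≥ 0.10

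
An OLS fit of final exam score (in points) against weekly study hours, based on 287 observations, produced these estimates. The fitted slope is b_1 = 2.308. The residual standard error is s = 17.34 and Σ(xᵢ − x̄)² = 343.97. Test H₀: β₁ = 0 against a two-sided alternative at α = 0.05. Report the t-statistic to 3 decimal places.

t = 2.469

SE(b_1) = s/√Sₓₓ = 17.34/√343.97 = 0.934951.
t = 2.308 / 0.934951 = 2.469.
df = n − 2 = 285.
Two-sided p ≈ 0.0142, which is < 0.05, so reject H₀.
There is evidence that weekly study hours is associated with final exam score.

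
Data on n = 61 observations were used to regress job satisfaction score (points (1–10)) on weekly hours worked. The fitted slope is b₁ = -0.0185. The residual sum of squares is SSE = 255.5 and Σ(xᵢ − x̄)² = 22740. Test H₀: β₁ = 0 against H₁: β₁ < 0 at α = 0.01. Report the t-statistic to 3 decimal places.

t = -1.341

MSE = SSE/(n − 2) = 255.5/59 = 4.33051.
SE(b₁) = √(MSE/Sₓₓ) = √(4.33051/22740) = 0.0137998.
t = -0.0185 / 0.0137998 = -1.341.
df = n − 2 = 59.
One-sided p ≈ 0.0926, which is ≥ 0.01, so fail to reject H₀.
The data do not give significant evidence that the true slope on weekly hours worked is negative.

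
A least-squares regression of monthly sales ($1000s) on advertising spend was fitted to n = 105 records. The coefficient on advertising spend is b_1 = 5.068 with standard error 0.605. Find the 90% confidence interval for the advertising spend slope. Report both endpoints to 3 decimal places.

(4.064, 6.072)

df = n − 2 = 105 − 2 = 103.
t* = t_{0.05, 103} = 1.659782.
Margin = t* × SE = 1.659782 × 0.605 = 1.00417.
CI: 5.068 ± 1.00417 → (4.064, 6.072).
With 90% confidence, each one-unit increase in advertising spend is associated with a change of between 4.064 and 6.072 $1000s in monthly sales.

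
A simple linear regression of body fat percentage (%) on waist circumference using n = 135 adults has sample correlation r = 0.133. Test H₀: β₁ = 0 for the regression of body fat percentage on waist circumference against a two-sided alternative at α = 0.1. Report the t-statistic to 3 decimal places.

t = 1.548

t = r·√(n − 2)/√(1 − r²) = 0.133·√133/√0.982311 = 1.548.
df = n − 2 = 133.
Two-sided p ≈ 0.1241, which is ≥ 0.1, so fail to reject H₀.
The data do not give significant evidence of a linear association between waist circumference and body fat percentage.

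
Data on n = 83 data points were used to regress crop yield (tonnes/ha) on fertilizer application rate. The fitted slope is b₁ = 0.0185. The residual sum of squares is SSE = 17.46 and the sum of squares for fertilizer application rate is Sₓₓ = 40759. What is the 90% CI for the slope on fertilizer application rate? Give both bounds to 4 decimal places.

(0.0147, 0.0223)

MSE = SSE/(n − 2) = 17.46/81 = 0.215556.
SE(b₁) = √(MSE/Sₓₓ) = √(0.215556/40759) = 0.00229968.
df = n − 2 = 81.
t* = t_{0.05, 81} = 1.663884.
Margin = t* × SE = 1.663884 × 0.00229968 = 0.003826.
CI: 0.0185 ± 0.003826 → (0.0147, 0.0223).
With 90% confidence, each one-unit increase in fertilizer application rate is associated with a change of between 0.0147 and 0.0223 tonnes/ha in crop yield.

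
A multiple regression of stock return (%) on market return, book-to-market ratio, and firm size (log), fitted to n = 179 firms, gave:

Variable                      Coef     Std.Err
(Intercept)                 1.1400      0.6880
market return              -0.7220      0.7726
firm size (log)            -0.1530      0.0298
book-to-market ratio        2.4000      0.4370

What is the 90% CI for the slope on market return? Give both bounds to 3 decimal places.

Read off: b = -0.7220, SE = 0.7726 for market return.
df = n − k − 1 = 179 − 3 − 1 = 175.
t* = t_{0.05, 175} = 1.653607.
Margin = t* × SE = 1.653607 × 0.7726 = 1.27758.
CI: -0.7220 ± 1.27758 → (-2.000, 0.556).

(-2.000, 0.556)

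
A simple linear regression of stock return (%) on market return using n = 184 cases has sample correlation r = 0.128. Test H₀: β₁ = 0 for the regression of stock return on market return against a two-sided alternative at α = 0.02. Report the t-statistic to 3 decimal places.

t = 1.741

t = r·√(n − 2)/√(1 − r²) = 0.128·√182/√0.983616 = 1.741.
df = n − 2 = 182.
Two-sided p ≈ 0.0833, which is ≥ 0.02, so fail to reject H₀.
The data do not give significant evidence of a linear association between market return and stock return.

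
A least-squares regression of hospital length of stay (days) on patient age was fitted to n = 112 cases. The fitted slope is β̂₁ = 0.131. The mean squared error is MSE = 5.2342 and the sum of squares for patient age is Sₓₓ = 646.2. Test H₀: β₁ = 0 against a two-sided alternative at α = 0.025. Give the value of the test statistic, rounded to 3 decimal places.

SE(β̂₁) = √(MSE/Sₓₓ) = √(5.2342/646.2) = 0.0899998.
t = 0.131 / 0.0899998 = 1.456.
df = n − 2 = 110.
Two-sided p ≈ 0.1484, which is ≥ 0.025, so fail to reject H₀.
The data do not give significant evidence of an association between patient age and hospital length of stay.

t = 1.456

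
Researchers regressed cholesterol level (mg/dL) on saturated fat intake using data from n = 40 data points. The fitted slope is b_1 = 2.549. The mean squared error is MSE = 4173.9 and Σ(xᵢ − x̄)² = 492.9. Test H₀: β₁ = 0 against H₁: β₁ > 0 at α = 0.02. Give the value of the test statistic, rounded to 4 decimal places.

t = 0.8759

SE(b_1) = √(MSE/Sₓₓ) = √(4173.9/492.9) = 2.90999.
t = 2.549 / 2.90999 = 0.8759.
df = n − 2 = 38.
One-sided p ≈ 0.1933, which is ≥ 0.02, so fail to reject H₀.
The data do not give significant evidence that the true slope on saturated fat intake is positive.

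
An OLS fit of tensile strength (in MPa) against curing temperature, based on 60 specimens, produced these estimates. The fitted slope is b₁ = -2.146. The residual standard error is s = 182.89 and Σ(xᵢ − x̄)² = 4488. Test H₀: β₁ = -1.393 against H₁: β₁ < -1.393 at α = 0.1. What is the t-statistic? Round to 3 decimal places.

SE(b₁) = s/√Sₓₓ = 182.89/√4488 = 2.73001.
t = (-2.146 − (-1.393)) / 2.73001 = -0.276.
df = n − 2 = 58.
One-sided p ≈ 0.3918, which is ≥ 0.1, so fail to reject H₀.
The data do not give significant evidence that the true slope on curing temperature is below -1.393 MPa per unit.

t = -0.276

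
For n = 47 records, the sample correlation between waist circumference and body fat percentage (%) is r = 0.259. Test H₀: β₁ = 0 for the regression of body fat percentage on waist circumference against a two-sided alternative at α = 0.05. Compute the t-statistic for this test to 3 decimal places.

t = r·√(n − 2)/√(1 − r²) = 0.259·√45/√0.932919 = 1.799.
df = n − 2 = 45.
Two-sided p ≈ 0.0788, which is ≥ 0.05, so fail to reject H₀.
The data do not give significant evidence of a linear association between waist circumference and body fat percentage.

t = 1.799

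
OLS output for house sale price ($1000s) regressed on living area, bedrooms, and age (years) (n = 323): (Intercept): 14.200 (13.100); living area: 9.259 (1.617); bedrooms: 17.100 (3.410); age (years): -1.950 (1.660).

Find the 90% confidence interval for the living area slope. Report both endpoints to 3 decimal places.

(6.592, 11.926)

Read off: b = 9.259, SE = 1.617 for living area.
df = n − k − 1 = 323 − 3 − 1 = 319.
t* = t_{0.05, 319} = 1.649644.
Margin = t* × SE = 1.649644 × 1.617 = 2.66747.
CI: 9.259 ± 2.66747 → (6.592, 11.926).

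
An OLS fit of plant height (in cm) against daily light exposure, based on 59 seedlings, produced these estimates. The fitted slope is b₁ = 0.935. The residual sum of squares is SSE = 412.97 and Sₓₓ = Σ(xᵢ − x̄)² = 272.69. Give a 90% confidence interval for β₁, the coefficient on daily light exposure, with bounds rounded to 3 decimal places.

MSE = SSE/(n − 2) = 412.97/57 = 7.24509.
SE(b₁) = √(MSE/Sₓₓ) = √(7.24509/272.69) = 0.163.
df = n − 2 = 57.
t* = t_{0.05, 57} = 1.672029.
Margin = t* × SE = 1.672029 × 0.163 = 0.27254.
CI: 0.935 ± 0.27254 → (0.662, 1.208).
With 90% confidence, each one-unit increase in daily light exposure is associated with a change of between 0.662 and 1.208 cm in plant height.

(0.662, 1.208)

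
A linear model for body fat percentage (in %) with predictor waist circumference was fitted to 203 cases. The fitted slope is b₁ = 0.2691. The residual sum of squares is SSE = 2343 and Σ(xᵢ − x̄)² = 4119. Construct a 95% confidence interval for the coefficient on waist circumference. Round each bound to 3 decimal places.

(0.164, 0.374)

MSE = SSE/(n − 2) = 2343/201 = 11.6567.
SE(b₁) = √(MSE/Sₓₓ) = √(11.6567/4119) = 0.0531976.
df = n − 2 = 201.
t* = t_{0.025, 201} = 1.971837.
Margin = t* × SE = 1.971837 × 0.0531976 = 0.10490.
CI: 0.2691 ± 0.10490 → (0.164, 0.374).
With 95% confidence, each one-unit increase in waist circumference is associated with a change of between 0.164 and 0.374 % in body fat percentage.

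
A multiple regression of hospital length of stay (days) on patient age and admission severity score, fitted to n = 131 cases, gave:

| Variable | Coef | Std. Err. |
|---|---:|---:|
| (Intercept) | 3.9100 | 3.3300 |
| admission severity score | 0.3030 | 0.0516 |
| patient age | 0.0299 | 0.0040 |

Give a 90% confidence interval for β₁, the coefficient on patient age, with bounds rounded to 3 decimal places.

Read off: b = 0.0299, SE = 0.0040 for patient age.
df = n − k − 1 = 131 − 2 − 1 = 128.
t* = t_{0.05, 128} = 1.656845.
Margin = t* × SE = 1.656845 × 0.0040 = 0.00663.
CI: 0.0299 ± 0.00663 → (0.023, 0.037).

(0.023, 0.037)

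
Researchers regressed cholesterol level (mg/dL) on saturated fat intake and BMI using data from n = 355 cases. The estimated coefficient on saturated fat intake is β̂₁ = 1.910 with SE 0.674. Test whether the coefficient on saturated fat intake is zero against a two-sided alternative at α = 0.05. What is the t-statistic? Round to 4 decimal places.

H₀: β₁ = 0 vs H₁: β₁ ≠ 0.
t = (β̂₁ − β₁⁰)/SE = 1.910 / 0.674 = 2.8338.
df = n − k − 1 = 355 − 2 − 1 = 352.
Two-sided p ≈ 0.0049, which is < 0.05, so reject H₀.
There is evidence that saturated fat intake is associated with cholesterol level, holding the other predictors fixed.

t = 2.8338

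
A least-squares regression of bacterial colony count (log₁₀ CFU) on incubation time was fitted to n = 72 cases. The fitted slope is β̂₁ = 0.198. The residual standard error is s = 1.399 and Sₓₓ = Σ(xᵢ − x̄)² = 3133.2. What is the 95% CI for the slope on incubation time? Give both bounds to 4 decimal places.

SE(β̂₁) = s/√Sₓₓ = 1.399/√3133.2 = 0.0249933.
df = n − 2 = 70.
t* = t_{0.025, 70} = 1.994437.
Margin = t* × SE = 1.994437 × 0.0249933 = 0.049848.
CI: 0.198 ± 0.049848 → (0.1482, 0.2478).
With 95% confidence, each one-unit increase in incubation time is associated with a change of between 0.1482 and 0.2478 log₁₀ CFU in bacterial colony count.

(0.1482, 0.2478)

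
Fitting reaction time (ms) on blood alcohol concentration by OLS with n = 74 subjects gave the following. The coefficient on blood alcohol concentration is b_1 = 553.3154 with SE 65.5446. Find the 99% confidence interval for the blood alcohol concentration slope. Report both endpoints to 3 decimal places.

(379.894, 726.737)

df = n − 2 = 74 − 2 = 72.
t* = t_{0.005, 72} = 2.645852.
Margin = t* × SE = 2.645852 × 65.5446 = 173.42131.
CI: 553.3154 ± 173.42131 → (379.894, 726.737).
With 99% confidence, each one-unit increase in blood alcohol concentration is associated with a change of between 379.894 and 726.737 ms in reaction time.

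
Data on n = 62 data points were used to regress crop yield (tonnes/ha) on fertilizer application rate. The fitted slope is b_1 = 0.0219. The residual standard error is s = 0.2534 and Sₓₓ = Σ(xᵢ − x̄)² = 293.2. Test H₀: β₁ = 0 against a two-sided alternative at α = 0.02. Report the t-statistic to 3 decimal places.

t = 1.480

SE(b_1) = s/√Sₓₓ = 0.2534/√293.2 = 0.0147987.
t = 0.0219 / 0.0147987 = 1.480.
df = n − 2 = 60.
Two-sided p ≈ 0.1441, which is ≥ 0.02, so fail to reject H₀.
The data do not give significant evidence of an association between fertilizer application rate and crop yield.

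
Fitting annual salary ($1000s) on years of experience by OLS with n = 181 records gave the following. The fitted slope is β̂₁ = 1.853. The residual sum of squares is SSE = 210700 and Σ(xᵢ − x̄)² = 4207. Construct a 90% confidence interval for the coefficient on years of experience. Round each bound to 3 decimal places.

MSE = SSE/(n − 2) = 210700/179 = 1177.09.
SE(β̂₁) = √(MSE/Sₓₓ) = √(1177.09/4207) = 0.528956.
df = n − 2 = 179.
t* = t_{0.05, 179} = 1.653411.
Margin = t* × SE = 1.653411 × 0.528956 = 0.87458.
CI: 1.853 ± 0.87458 → (0.978, 2.728).
With 90% confidence, each one-unit increase in years of experience is associated with a change of between 0.978 and 2.728 $1000s in annual salary.

(0.978, 2.728)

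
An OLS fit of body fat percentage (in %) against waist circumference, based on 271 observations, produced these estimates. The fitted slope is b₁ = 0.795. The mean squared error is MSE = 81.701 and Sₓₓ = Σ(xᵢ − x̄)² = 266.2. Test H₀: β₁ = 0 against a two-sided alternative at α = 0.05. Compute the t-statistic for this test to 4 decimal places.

t = 1.4350

SE(b₁) = √(MSE/Sₓₓ) = √(81.701/266.2) = 0.554.
t = 0.795 / 0.554 = 1.4350.
df = n − 2 = 269.
Two-sided p ≈ 0.1524, which is ≥ 0.05, so fail to reject H₀.
The data do not give significant evidence of an association between waist circumference and body fat percentage.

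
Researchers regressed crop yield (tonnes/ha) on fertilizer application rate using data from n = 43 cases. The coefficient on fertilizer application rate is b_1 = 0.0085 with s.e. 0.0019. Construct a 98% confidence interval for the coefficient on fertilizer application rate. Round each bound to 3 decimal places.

(0.004, 0.013)

df = n − 2 = 43 − 2 = 41.
t* = t_{0.01, 41} = 2.420803.
Margin = t* × SE = 2.420803 × 0.0019 = 0.00460.
CI: 0.0085 ± 0.00460 → (0.004, 0.013).
With 98% confidence, each one-unit increase in fertilizer application rate is associated with a change of between 0.004 and 0.013 tonnes/ha in crop yield.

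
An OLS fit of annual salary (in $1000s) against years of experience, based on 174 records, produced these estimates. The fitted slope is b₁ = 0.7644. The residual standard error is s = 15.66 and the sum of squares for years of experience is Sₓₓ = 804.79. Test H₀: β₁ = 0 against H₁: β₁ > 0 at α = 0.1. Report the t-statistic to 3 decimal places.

t = 1.385

SE(b₁) = s/√Sₓₓ = 15.66/√804.79 = 0.552014.
t = 0.7644 / 0.552014 = 1.385.
df = n − 2 = 172.
One-sided p ≈ 0.0840, which is < 0.1, so reject H₀.
There is evidence that the true slope on years of experience is positive.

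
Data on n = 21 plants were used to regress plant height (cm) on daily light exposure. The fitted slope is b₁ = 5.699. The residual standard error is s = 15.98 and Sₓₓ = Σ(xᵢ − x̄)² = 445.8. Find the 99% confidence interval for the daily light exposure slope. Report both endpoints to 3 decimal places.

(3.534, 7.864)

SE(b₁) = s/√Sₓₓ = 15.98/√445.8 = 0.756845.
df = n − 2 = 19.
t* = t_{0.005, 19} = 2.860935.
Margin = t* × SE = 2.860935 × 0.756845 = 2.16528.
CI: 5.699 ± 2.16528 → (3.534, 7.864).
With 99% confidence, each one-unit increase in daily light exposure is associated with a change of between 3.534 and 7.864 cm in plant height.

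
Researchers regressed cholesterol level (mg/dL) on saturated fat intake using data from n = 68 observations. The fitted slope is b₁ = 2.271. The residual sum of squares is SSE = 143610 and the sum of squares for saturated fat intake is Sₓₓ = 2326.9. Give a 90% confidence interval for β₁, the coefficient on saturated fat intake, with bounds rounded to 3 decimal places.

MSE = SSE/(n − 2) = 143610/66 = 2175.91.
SE(b₁) = √(MSE/Sₓₓ) = √(2175.91/2326.9) = 0.967011.
df = n − 2 = 66.
t* = t_{0.05, 66} = 1.668271.
Margin = t* × SE = 1.668271 × 0.967011 = 1.61324.
CI: 2.271 ± 1.61324 → (0.658, 3.884).
With 90% confidence, each one-unit increase in saturated fat intake is associated with a change of between 0.658 and 3.884 mg/dL in cholesterol level.

(0.658, 3.884)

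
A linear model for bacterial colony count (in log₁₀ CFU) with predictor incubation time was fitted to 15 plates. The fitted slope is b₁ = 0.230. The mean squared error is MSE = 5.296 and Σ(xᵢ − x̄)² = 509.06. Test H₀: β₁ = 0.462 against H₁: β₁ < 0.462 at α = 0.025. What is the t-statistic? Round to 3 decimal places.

t = -2.275

SE(b₁) = √(MSE/Sₓₓ) = √(5.296/509.06) = 0.101997.
t = (0.230 − 0.462) / 0.101997 = -2.275.
df = n − 2 = 13.
One-sided p ≈ 0.0203, which is < 0.025, so reject H₀.
There is evidence that the true slope on incubation time is below 0.462 log₁₀ CFU per unit.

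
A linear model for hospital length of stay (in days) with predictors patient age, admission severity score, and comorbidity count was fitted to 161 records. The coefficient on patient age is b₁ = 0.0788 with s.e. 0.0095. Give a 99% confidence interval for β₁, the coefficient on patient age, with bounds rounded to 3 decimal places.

(0.054, 0.104)

df = n − k − 1 = 161 − 3 − 1 = 157.
t* = t_{0.005, 157} = 2.607506.
Margin = t* × SE = 2.607506 × 0.0095 = 0.02477.
CI: 0.0788 ± 0.02477 → (0.054, 0.104).
With 99% confidence, each one-unit increase in patient age is associated with a change of between 0.054 and 0.104 days in hospital length of stay, holding the other predictors fixed.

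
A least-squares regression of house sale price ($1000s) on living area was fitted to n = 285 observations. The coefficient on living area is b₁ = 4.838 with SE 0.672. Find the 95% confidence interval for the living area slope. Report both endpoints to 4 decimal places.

df = n − 2 = 285 − 2 = 283.
t* = t_{0.025, 283} = 1.968382.
Margin = t* × SE = 1.968382 × 0.672 = 1.322753.
CI: 4.838 ± 1.322753 → (3.5152, 6.1608).
With 95% confidence, each one-unit increase in living area is associated with a change of between 3.5152 and 6.1608 $1000s in house sale price.

(3.5152, 6.1608)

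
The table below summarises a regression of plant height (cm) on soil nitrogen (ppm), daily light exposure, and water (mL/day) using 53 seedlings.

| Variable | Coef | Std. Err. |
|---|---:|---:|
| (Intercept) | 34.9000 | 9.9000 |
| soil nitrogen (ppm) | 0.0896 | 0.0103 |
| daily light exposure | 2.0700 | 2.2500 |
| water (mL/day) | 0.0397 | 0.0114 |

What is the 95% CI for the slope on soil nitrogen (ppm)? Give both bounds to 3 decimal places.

Read off: b = 0.0896, SE = 0.0103 for soil nitrogen (ppm).
df = n − k − 1 = 53 − 3 − 1 = 49.
t* = t_{0.025, 49} = 2.009575.
Margin = t* × SE = 2.009575 × 0.0103 = 0.02070.
CI: 0.0896 ± 0.02070 → (0.069, 0.110).

(0.069, 0.110)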